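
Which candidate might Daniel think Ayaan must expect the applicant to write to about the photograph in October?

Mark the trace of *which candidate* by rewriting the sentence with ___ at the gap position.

Pre-movement form: Daniel might think Ayaan must expect the applicant to write to which candidate about the photograph in October.
The filler 'which candidate' is interpreted as the object of the preposition 'to'. The gap is right after 'to'.

Which candidate might Daniel think Ayaan must expect the applicant to write to ___ about the photograph in October?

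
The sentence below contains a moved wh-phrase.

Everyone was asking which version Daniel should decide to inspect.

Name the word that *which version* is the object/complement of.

Pre-movement form: Daniel should decide to inspect which version.
'which version' is the direct object of 'inspect'. Wh-movement fronts it, leaving a gap right after 'inspect':
Everyone was asking which version Daniel should decide to inspect ___.

inspect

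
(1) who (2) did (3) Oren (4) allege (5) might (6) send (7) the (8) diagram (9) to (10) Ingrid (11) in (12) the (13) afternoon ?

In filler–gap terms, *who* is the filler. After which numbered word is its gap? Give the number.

4

Underlying clause: Oren did allege who might send the diagram to Ingrid in the afternoon.
The filler 'who' is interpreted as the subject of the clause embedded under 'allege'. Fronting leaves a gap immediately after 'allege':
Who did Oren allege ___ might send the diagram to Ingrid in the afternoon?
'allege' is word 4.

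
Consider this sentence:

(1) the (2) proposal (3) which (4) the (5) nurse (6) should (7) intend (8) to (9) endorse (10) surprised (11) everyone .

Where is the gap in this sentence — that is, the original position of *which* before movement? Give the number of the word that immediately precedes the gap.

'which' is the direct object of 'endorse'. It moves to the left edge, and the trace sits right after 'endorse':
The proposal which the nurse should intend to endorse ___ surprised everyone.
'endorse' is word 9.

9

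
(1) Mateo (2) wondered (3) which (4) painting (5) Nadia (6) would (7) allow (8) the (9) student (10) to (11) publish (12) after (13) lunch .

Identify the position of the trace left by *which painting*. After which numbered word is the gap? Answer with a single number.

Pre-movement form: Nadia would allow the student to publish which painting after lunch.
'which painting' functions as the direct object of 'publish'. It moves to the left edge, and the trace sits right after 'publish':
Mateo wondered which painting Nadia would allow the student to publish ___ after lunch.
'publish' is word 11.

11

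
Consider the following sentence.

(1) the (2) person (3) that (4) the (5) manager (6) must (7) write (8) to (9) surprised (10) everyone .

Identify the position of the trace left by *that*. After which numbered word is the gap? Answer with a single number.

8

The filler 'that' is interpreted as the object of the preposition 'to'. Wh-movement fronts it, leaving a gap right after 'to':
The person that the manager must write to ___ surprised everyone.
'to' is word 8.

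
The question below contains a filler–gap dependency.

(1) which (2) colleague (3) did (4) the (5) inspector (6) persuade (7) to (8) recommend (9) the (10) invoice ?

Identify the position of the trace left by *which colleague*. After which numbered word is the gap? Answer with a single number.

6

Pre-movement form: The inspector did persuade which colleague to recommend the invoice.
'which colleague' is the direct object of 'persuade'. It moves to the left edge, and the trace sits right after 'persuade':
Which colleague did the inspector persuade ___ to recommend the invoice?
'persuade' is word 6.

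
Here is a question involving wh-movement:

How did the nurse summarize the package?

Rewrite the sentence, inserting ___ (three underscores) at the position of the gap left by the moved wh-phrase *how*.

Pre-movement form: The nurse did summarize the package how.
The filler 'how' is interpreted as the manner adjunct. The gap is right after 'package'.

How did the nurse summarize the package ___?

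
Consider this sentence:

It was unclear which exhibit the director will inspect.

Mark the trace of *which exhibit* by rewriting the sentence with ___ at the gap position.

Underlying clause: The director will inspect which exhibit.
The filler 'which exhibit' is interpreted as the direct object of 'inspect'. The gap is right after 'inspect'.

It was unclear which exhibit the director will inspect ___.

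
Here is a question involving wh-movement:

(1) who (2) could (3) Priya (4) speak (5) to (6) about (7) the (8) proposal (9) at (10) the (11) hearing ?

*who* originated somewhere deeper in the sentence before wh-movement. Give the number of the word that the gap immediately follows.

5

Pre-movement form: Priya could speak to who about the proposal at the hearing.
'who' functions as the object of the preposition 'to'. It moves to the left edge, and the trace sits right after 'to':
Who could Priya speak to ___ about the proposal at the hearing?
'to' is word 5.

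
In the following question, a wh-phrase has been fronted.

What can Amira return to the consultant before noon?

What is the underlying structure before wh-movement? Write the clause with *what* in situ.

'what' is the direct object of 'return'. Wh-movement fronts it, leaving a gap right after 'return':
What can Amira return ___ to the consultant before noon?

Amira can return what to the consultant before noon.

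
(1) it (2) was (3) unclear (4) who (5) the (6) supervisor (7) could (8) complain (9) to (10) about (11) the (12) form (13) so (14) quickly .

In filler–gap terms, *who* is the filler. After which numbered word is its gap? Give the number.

9

Before movement: The supervisor could complain to who about the form so quickly.
'who' functions as the object of the preposition 'to'. It moves to the left edge, and the trace sits right after 'to':
It was unclear who the supervisor could complain to ___ about the form so quickly.
'to' is word 9.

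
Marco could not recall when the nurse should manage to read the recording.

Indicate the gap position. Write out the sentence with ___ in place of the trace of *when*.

Marco could not recall when the nurse should manage to read the recording ___.

Underlying clause: The nurse should manage to read the recording when.
'when' is the temporal adjunct. The gap is right after 'recording'.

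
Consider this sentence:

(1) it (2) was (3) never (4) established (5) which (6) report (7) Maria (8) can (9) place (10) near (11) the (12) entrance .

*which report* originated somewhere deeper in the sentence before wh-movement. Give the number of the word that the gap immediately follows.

Pre-movement form: Maria can place which report near the entrance.
The filler 'which report' is interpreted as the direct object of 'place'. It moves to the left edge, and the trace sits right after 'place':
It was never established which report Maria can place ___ near the entrance.
'place' is word 9.

9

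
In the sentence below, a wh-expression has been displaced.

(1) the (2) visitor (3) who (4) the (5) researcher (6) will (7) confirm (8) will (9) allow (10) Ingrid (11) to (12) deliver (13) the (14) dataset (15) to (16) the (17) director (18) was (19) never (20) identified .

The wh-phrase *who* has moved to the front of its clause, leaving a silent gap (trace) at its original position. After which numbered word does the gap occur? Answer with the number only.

'who' functions as the subject of the clause embedded under 'confirm'. Fronting leaves a gap immediately after 'confirm':
The visitor who the researcher will confirm ___ will allow Ingrid to deliver the dataset to the director was never identified.
'confirm' is word 7.

7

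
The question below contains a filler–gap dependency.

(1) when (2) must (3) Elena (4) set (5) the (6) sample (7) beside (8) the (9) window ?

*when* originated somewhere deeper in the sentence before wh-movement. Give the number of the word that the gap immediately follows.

9

Before movement: Elena must set the sample beside the window when.
'when' is the temporal adjunct. Fronting leaves a gap immediately after 'window':
When must Elena set the sample beside the window ___?
'window' is word 9.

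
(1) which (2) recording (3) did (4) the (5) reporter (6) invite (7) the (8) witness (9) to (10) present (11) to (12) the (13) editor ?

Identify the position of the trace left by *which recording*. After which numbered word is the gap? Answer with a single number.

Before movement: The reporter did invite the witness to present which recording to the editor.
'which recording' is the direct object of 'present'. Fronting leaves a gap immediately after 'present':
Which recording did the reporter invite the witness to present ___ to the editor?
'present' is word 10.

10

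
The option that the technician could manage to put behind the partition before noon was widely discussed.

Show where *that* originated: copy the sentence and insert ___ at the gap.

'that' is the direct object of 'put'. The gap is right after 'put'.

The option that the technician could manage to put ___ behind the partition before noon was widely discussed.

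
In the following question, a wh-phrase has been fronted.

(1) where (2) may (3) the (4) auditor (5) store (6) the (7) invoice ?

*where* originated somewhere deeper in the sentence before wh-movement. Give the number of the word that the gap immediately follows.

7

Before movement: The auditor may store the invoice where.
'where' is the locative complement of 'store'. Fronting leaves a gap immediately after 'invoice':
Where may the auditor store the invoice ___?
'invoice' is word 7.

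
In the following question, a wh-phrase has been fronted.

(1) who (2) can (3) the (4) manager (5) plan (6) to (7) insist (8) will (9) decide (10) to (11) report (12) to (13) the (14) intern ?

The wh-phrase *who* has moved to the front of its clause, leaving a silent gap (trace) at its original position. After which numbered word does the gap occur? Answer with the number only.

7

In situ: The manager can plan to insist who will decide to report to the intern.
'who' is the subject of the clause embedded under 'insist'. Wh-movement fronts it, leaving a gap right after 'insist':
Who can the manager plan to insist ___ will decide to report to the intern?
'insist' is word 7.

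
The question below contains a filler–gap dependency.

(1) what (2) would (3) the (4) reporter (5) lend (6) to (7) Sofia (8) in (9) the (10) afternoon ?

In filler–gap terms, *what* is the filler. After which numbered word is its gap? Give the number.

Before movement: The reporter would lend what to Sofia in the afternoon.
'what' functions as the direct object of 'lend'. It moves to the left edge, and the trace sits right after 'lend':
What would the reporter lend ___ to Sofia in the afternoon?
'lend' is word 5.

5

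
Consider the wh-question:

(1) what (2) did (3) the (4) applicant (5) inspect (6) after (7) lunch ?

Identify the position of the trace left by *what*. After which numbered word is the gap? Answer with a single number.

5

In situ: The applicant did inspect what after lunch.
The filler 'what' is interpreted as the direct object of 'inspect'. Wh-movement fronts it, leaving a gap right after 'inspect':
What did the applicant inspect ___ after lunch?
'inspect' is word 5.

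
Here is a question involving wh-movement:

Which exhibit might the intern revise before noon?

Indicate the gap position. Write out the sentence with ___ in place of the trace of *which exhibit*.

Which exhibit might the intern revise ___ before noon?

In situ: The intern might revise which exhibit before noon.
'which exhibit' functions as the direct object of 'revise'. The gap is right after 'revise'.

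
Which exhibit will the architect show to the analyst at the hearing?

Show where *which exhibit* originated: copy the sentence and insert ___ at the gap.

Underlying clause: The architect will show which exhibit to the analyst at the hearing.
The filler 'which exhibit' is interpreted as the direct object of 'show'. The gap is right after 'show'.

Which exhibit will the architect show ___ to the analyst at the hearing?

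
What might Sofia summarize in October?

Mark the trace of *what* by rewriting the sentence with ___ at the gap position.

What might Sofia summarize ___ in October?

Underlying clause: Sofia might summarize what in October.
The filler 'what' is interpreted as the direct object of 'summarize'. The gap is right after 'summarize'.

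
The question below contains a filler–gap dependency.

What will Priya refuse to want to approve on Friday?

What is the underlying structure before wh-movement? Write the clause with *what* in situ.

Priya will refuse to want to approve what on Friday.

The filler 'what' is interpreted as the direct object of 'approve'. Fronting leaves a gap immediately after 'approve':
What will Priya refuse to want to approve ___ on Friday?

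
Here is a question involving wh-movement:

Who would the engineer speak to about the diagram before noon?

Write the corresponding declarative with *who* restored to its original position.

'who' is the object of the preposition 'to'. Wh-movement fronts it, leaving a gap right after 'to':
Who would the engineer speak to ___ about the diagram before noon?

The engineer would speak to who about the diagram before noon.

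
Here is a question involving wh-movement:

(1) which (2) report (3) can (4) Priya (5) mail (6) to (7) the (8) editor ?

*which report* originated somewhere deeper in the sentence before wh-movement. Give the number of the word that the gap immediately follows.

In situ: Priya can mail which report to the editor.
The filler 'which report' is interpreted as the direct object of 'mail'. Wh-movement fronts it, leaving a gap right after 'mail':
Which report can Priya mail ___ to the editor?
'mail' is word 5.

5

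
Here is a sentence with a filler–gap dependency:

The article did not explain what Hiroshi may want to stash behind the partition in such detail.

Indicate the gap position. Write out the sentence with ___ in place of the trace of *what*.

The article did not explain what Hiroshi may want to stash ___ behind the partition in such detail.

In situ: Hiroshi may want to stash what behind the partition in such detail.
The filler 'what' is interpreted as the direct object of 'stash'. The gap is right after 'stash'.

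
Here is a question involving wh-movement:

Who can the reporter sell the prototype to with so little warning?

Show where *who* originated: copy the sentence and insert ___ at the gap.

Who can the reporter sell the prototype to ___ with so little warning?

In situ: The reporter can sell the prototype to who with so little warning.
'who' functions as the object of the preposition 'to' (recipient of 'sell'). The gap is right after 'to'.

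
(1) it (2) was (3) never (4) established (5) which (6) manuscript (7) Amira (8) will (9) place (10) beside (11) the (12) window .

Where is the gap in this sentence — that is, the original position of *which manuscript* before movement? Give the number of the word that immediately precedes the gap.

9

Before movement: Amira will place which manuscript beside the window.
'which manuscript' functions as the direct object of 'place'. Wh-movement fronts it, leaving a gap right after 'place':
It was never established which manuscript Amira will place ___ beside the window.
'place' is word 9.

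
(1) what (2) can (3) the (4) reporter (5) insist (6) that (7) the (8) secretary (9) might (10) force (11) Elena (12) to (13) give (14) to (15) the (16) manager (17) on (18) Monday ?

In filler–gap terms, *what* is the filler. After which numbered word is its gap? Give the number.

13

Before movement: The reporter can insist that the secretary might force Elena to give what to the manager on Monday.
'what' functions as the direct object of 'give'. Fronting leaves a gap immediately after 'give':
What can the reporter insist that the secretary might force Elena to give ___ to the manager on Monday?
'give' is word 13.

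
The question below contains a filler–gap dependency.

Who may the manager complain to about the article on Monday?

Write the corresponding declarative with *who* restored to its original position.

The manager may complain to who about the article on Monday.

The filler 'who' is interpreted as the object of the preposition 'to'. Wh-movement fronts it, leaving a gap right after 'to':
Who may the manager complain to ___ about the article on Monday?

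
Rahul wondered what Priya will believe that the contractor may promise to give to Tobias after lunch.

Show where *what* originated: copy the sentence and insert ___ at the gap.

Pre-movement form: Priya will believe that the contractor may promise to give what to Tobias after lunch.
The filler 'what' is interpreted as the direct object of 'give'. The gap is right after 'give'.

Rahul wondered what Priya will believe that the contractor may promise to give ___ to Tobias after lunch.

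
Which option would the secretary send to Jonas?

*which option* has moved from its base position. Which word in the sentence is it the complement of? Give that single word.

send

Pre-movement form: The secretary would send which option to Jonas.
'which option' functions as the direct object of 'send'. It moves to the left edge, and the trace sits right after 'send':
Which option would the secretary send ___ to Jonas?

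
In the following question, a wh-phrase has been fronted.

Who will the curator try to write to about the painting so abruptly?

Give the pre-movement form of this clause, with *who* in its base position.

The curator will try to write to who about the painting so abruptly.

The filler 'who' is interpreted as the object of the preposition 'to'. Fronting leaves a gap immediately after 'to':
Who will the curator try to write to ___ about the painting so abruptly?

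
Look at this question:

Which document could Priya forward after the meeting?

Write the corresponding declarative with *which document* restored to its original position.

The filler 'which document' is interpreted as the direct object of 'forward'. Fronting leaves a gap immediately after 'forward':
Which document could Priya forward ___ after the meeting?

Priya could forward which document after the meeting.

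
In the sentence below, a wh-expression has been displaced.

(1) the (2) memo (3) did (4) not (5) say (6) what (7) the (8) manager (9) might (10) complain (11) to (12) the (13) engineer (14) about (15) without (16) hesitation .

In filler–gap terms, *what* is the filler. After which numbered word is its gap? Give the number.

Pre-movement form: The manager might complain to the engineer about what without hesitation.
The filler 'what' is interpreted as the object of the preposition 'about'. Fronting leaves a gap immediately after 'about':
The memo did not say what the manager might complain to the engineer about ___ without hesitation.
'about' is word 14.

14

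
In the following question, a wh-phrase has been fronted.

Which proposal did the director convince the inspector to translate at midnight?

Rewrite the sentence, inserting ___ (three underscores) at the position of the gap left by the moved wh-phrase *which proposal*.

Which proposal did the director convince the inspector to translate ___ at midnight?

In situ: The director did convince the inspector to translate which proposal at midnight.
'which proposal' is the direct object of 'translate'. The gap is right after 'translate'.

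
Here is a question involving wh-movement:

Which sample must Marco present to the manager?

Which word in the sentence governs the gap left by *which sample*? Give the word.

In situ: Marco must present which sample to the manager.
'which sample' functions as the direct object of 'present'. It moves to the left edge, and the trace sits right after 'present':
Which sample must Marco present ___ to the manager?

present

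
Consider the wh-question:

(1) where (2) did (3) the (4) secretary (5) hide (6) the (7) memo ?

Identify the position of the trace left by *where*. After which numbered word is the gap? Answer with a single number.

7

Before movement: The secretary did hide the memo where.
'where' is the locative complement of 'hide'. Fronting leaves a gap immediately after 'memo':
Where did the secretary hide the memo ___?
'memo' is word 7.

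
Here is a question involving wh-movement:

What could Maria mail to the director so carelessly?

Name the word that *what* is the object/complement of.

mail

Underlying clause: Maria could mail what to the director so carelessly.
'what' functions as the direct object of 'mail'. Wh-movement fronts it, leaving a gap right after 'mail':
What could Maria mail ___ to the director so carelessly?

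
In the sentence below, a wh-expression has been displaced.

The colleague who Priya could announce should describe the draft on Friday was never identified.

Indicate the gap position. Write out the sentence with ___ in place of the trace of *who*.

The colleague who Priya could announce ___ should describe the draft on Friday was never identified.

The filler 'who' is interpreted as the subject of the clause embedded under 'announce'. The gap is right after 'announce'.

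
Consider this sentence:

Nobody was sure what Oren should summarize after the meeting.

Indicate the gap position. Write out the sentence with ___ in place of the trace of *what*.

Underlying clause: Oren should summarize what after the meeting.
'what' is the direct object of 'summarize'. The gap is right after 'summarize'.

Nobody was sure what Oren should summarize ___ after the meeting.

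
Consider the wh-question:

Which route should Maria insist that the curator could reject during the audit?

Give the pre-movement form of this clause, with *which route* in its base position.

Maria should insist that the curator could reject which route during the audit.

'which route' functions as the direct object of 'reject'. Wh-movement fronts it, leaving a gap right after 'reject':
Which route should Maria insist that the curator could reject ___ during the audit?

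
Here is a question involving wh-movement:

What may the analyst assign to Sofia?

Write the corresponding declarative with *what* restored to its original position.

The analyst may assign what to Sofia.

The filler 'what' is interpreted as the direct object of 'assign'. Wh-movement fronts it, leaving a gap right after 'assign':
What may the analyst assign ___ to Sofia?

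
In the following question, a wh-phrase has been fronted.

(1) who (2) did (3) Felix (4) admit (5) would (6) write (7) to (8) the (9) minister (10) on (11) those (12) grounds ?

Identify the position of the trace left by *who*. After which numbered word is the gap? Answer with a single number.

Before movement: Felix did admit who would write to the minister on those grounds.
The filler 'who' is interpreted as the subject of the clause embedded under 'admit'. It moves to the left edge, and the trace sits right after 'admit':
Who did Felix admit ___ would write to the minister on those grounds?
'admit' is word 4.

4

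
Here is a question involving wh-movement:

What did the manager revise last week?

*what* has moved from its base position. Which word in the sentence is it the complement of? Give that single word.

Before movement: The manager did revise what last week.
'what' is the direct object of 'revise'. It moves to the left edge, and the trace sits right after 'revise':
What did the manager revise ___ last week?

revise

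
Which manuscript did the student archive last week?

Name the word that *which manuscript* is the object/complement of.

Pre-movement form: The student did archive which manuscript last week.
'which manuscript' is the direct object of 'archive'. Wh-movement fronts it, leaving a gap right after 'archive':
Which manuscript did the student archive ___ last week?

archive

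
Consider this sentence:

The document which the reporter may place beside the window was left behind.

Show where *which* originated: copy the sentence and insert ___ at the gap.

'which' is the direct object of 'place'. The gap is right after 'place'.

The document which the reporter may place ___ beside the window was left behind.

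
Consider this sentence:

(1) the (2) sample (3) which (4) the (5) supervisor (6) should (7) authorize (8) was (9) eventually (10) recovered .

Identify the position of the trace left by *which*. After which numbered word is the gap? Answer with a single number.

7

'which' is the direct object of 'authorize'. Wh-movement fronts it, leaving a gap right after 'authorize':
The sample which the supervisor should authorize ___ was eventually recovered.
'authorize' is word 7.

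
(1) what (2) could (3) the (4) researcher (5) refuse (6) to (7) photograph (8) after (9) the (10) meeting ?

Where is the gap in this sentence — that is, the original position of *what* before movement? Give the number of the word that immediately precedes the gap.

7

Pre-movement form: The researcher could refuse to photograph what after the meeting.
The filler 'what' is interpreted as the direct object of 'photograph'. Fronting leaves a gap immediately after 'photograph':
What could the researcher refuse to photograph ___ after the meeting?
'photograph' is word 7.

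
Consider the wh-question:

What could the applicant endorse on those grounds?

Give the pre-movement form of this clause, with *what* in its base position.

The applicant could endorse what on those grounds.

'what' functions as the direct object of 'endorse'. Fronting leaves a gap immediately after 'endorse':
What could the applicant endorse ___ on those grounds?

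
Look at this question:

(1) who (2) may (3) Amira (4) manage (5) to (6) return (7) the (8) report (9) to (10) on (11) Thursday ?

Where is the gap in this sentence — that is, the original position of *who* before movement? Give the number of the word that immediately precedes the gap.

9

In situ: Amira may manage to return the report to who on Thursday.
'who' functions as the object of the preposition 'to' (recipient of 'return'). It moves to the left edge, and the trace sits right after 'to':
Who may Amira manage to return the report to ___ on Thursday?
'to' is word 9.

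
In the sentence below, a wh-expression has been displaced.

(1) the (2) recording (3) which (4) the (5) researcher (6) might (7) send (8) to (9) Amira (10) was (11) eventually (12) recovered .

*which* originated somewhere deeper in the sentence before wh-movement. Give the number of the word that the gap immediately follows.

The filler 'which' is interpreted as the direct object of 'send'. It moves to the left edge, and the trace sits right after 'send':
The recording which the researcher might send ___ to Amira was eventually recovered.
'send' is word 7.

7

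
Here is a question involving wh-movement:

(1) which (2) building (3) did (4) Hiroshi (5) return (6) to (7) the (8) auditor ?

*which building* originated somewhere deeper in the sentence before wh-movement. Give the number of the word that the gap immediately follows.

5

In situ: Hiroshi did return which building to the auditor.
'which building' is the direct object of 'return'. Wh-movement fronts it, leaving a gap right after 'return':
Which building did Hiroshi return ___ to the auditor?
'return' is word 5.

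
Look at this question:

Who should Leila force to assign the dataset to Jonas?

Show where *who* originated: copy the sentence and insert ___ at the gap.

Who should Leila force ___ to assign the dataset to Jonas?

Underlying clause: Leila should force who to assign the dataset to Jonas.
'who' is the direct object of 'force'. The gap is right after 'force'.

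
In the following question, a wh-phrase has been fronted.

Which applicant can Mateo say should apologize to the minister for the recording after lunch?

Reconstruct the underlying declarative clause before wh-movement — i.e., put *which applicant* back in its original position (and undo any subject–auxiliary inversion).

Mateo can say which applicant should apologize to the minister for the recording after lunch.

'which applicant' functions as the subject of the clause embedded under 'say'. Fronting leaves a gap immediately after 'say':
Which applicant can Mateo say ___ should apologize to the minister for the recording after lunch?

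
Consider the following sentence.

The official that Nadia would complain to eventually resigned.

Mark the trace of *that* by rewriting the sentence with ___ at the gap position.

The official that Nadia would complain to ___ eventually resigned.

The filler 'that' is interpreted as the object of the preposition 'to'. The gap is right after 'to'.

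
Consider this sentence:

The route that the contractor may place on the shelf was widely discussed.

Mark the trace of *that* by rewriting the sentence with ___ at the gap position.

'that' is the direct object of 'place'. The gap is right after 'place'.

The route that the contractor may place ___ on the shelf was widely discussed.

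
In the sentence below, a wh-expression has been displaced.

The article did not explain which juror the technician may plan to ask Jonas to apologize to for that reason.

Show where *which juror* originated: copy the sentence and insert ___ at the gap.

Underlying clause: The technician may plan to ask Jonas to apologize to which juror for that reason.
'which juror' functions as the object of the preposition 'to'. The gap is right after 'to'.

The article did not explain which juror the technician may plan to ask Jonas to apologize to ___ for that reason.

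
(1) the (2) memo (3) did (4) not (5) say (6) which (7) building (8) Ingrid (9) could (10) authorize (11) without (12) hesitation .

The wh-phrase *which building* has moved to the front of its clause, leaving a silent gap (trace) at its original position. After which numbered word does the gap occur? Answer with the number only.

Pre-movement form: Ingrid could authorize which building without hesitation.
'which building' is the direct object of 'authorize'. Fronting leaves a gap immediately after 'authorize':
The memo did not say which building Ingrid could authorize ___ without hesitation.
'authorize' is word 10.

10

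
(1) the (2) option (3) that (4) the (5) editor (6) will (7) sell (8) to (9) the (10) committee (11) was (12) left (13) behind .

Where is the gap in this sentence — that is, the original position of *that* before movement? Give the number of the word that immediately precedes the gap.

The filler 'that' is interpreted as the direct object of 'sell'. It moves to the left edge, and the trace sits right after 'sell':
The option that the editor will sell ___ to the committee was left behind.
'sell' is word 7.

7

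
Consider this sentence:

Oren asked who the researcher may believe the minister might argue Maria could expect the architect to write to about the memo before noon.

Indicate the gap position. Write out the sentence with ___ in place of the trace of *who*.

Oren asked who the researcher may believe the minister might argue Maria could expect the architect to write to ___ about the memo before noon.

Underlying clause: The researcher may believe the minister might argue Maria could expect the architect to write to who about the memo before noon.
The filler 'who' is interpreted as the object of the preposition 'to'. The gap is right after 'to'.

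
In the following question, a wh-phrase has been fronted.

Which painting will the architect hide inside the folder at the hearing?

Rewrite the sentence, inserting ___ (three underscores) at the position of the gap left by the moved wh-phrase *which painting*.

Underlying clause: The architect will hide which painting inside the folder at the hearing.
'which painting' functions as the direct object of 'hide'. The gap is right after 'hide'.

Which painting will the architect hide ___ inside the folder at the hearing?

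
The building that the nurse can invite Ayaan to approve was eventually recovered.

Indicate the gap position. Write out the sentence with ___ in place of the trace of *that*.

'that' is the direct object of 'approve'. The gap is right after 'approve'.

The building that the nurse can invite Ayaan to approve ___ was eventually recovered.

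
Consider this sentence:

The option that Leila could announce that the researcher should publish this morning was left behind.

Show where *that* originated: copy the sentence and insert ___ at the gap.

The option that Leila could announce that the researcher should publish ___ this morning was left behind.

'that' functions as the direct object of 'publish'. The gap is right after 'publish'.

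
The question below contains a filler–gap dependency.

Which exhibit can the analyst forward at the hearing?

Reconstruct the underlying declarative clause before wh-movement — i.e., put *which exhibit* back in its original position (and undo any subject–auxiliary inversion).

The filler 'which exhibit' is interpreted as the direct object of 'forward'. It moves to the left edge, and the trace sits right after 'forward':
Which exhibit can the analyst forward ___ at the hearing?

The analyst can forward which exhibit at the hearing.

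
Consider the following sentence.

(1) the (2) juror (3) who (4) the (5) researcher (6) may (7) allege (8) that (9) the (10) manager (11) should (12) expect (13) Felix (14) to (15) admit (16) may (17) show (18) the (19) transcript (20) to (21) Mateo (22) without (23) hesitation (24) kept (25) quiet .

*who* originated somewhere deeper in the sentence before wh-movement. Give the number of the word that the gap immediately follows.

The filler 'who' is interpreted as the subject of the clause embedded under 'admit'. It moves to the left edge, and the trace sits right after 'admit':
The juror who the researcher may allege that the manager should expect Felix to admit ___ may show the transcript to Mateo without hesitation kept quiet.
'admit' is word 15.

15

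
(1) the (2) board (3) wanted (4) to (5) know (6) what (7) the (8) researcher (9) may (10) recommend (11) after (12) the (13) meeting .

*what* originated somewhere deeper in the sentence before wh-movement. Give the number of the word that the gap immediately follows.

Pre-movement form: The researcher may recommend what after the meeting.
'what' is the direct object of 'recommend'. Wh-movement fronts it, leaving a gap right after 'recommend':
The board wanted to know what the researcher may recommend ___ after the meeting.
'recommend' is word 10.

10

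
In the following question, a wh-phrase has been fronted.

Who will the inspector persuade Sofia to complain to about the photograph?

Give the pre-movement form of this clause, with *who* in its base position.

The inspector will persuade Sofia to complain to who about the photograph.

'who' functions as the object of the preposition 'to'. Wh-movement fronts it, leaving a gap right after 'to':
Who will the inspector persuade Sofia to complain to ___ about the photograph?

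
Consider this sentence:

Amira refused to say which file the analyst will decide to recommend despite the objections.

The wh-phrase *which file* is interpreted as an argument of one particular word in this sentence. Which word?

Pre-movement form: The analyst will decide to recommend which file despite the objections.
The filler 'which file' is interpreted as the direct object of 'recommend'. Wh-movement fronts it, leaving a gap right after 'recommend':
Amira refused to say which file the analyst will decide to recommend ___ despite the objections.

recommend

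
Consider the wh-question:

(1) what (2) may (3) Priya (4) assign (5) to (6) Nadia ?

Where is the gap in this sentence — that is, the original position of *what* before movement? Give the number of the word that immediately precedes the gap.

Pre-movement form: Priya may assign what to Nadia.
The filler 'what' is interpreted as the direct object of 'assign'. Wh-movement fronts it, leaving a gap right after 'assign':
What may Priya assign ___ to Nadia?
'assign' is word 4.

4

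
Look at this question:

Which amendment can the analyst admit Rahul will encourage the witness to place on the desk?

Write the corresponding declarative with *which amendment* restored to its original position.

The analyst can admit Rahul will encourage the witness to place which amendment on the desk.

The filler 'which amendment' is interpreted as the direct object of 'place'. Fronting leaves a gap immediately after 'place':
Which amendment can the analyst admit Rahul will encourage the witness to place ___ on the desk?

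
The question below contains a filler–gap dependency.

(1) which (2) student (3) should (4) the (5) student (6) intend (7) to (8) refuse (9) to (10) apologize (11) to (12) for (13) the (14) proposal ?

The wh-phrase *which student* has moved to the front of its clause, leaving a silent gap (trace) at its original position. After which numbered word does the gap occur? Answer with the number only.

11

In situ: The student should intend to refuse to apologize to which student for the proposal.
'which student' is the object of the preposition 'to'. It moves to the left edge, and the trace sits right after 'to':
Which student should the student intend to refuse to apologize to ___ for the proposal?
'to' is word 11.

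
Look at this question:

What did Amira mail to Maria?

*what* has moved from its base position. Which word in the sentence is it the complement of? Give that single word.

mail

Pre-movement form: Amira did mail what to Maria.
The filler 'what' is interpreted as the direct object of 'mail'. It moves to the left edge, and the trace sits right after 'mail':
What did Amira mail ___ to Maria?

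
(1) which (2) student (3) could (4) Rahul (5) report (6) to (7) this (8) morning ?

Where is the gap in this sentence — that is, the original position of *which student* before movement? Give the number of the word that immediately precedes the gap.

Underlying clause: Rahul could report to which student this morning.
The filler 'which student' is interpreted as the object of the preposition 'to'. Fronting leaves a gap immediately after 'to':
Which student could Rahul report to ___ this morning?
'to' is word 6.

6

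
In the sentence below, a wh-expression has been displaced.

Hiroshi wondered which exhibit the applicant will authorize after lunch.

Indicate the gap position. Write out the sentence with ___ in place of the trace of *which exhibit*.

Hiroshi wondered which exhibit the applicant will authorize ___ after lunch.

Before movement: The applicant will authorize which exhibit after lunch.
The filler 'which exhibit' is interpreted as the direct object of 'authorize'. The gap is right after 'authorize'.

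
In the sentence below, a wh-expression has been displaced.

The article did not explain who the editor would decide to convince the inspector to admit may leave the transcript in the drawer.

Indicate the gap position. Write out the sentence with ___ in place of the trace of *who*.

The article did not explain who the editor would decide to convince the inspector to admit ___ may leave the transcript in the drawer.

In situ: The editor would decide to convince the inspector to admit who may leave the transcript in the drawer.
The filler 'who' is interpreted as the subject of the clause embedded under 'admit'. The gap is right after 'admit'.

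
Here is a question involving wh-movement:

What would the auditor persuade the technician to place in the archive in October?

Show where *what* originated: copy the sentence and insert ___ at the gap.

What would the auditor persuade the technician to place ___ in the archive in October?

Before movement: The auditor would persuade the technician to place what in the archive in October.
'what' functions as the direct object of 'place'. The gap is right after 'place'.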